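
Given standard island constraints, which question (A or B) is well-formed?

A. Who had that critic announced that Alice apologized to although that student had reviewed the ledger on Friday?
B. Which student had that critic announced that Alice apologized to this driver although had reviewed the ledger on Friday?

A

In B, the wh-phrase is extracted from inside an adjunct island (introduced by "although"), which blocks movement.
In A, the extraction path crosses only that-complement boundaries, which are transparent.
So A is grammatical.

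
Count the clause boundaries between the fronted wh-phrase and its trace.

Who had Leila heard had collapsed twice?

"who" is extracted from the subject of "collapsed".
Boundaries crossed, outermost first: [Ø] — 1 in total.

1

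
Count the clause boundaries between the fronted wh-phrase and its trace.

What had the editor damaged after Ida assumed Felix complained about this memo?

0

"what" originates inside the matrix clause — no clause boundary is crossed.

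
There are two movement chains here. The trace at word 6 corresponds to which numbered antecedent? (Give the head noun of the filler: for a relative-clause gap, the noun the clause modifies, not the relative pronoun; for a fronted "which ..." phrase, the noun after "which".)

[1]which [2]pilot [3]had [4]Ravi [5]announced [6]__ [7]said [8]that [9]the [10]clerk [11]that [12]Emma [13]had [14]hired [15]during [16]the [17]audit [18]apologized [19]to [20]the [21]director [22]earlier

2

The marked gap is the subject of "said".
Its filler is the fronted wh-phrase "which pilot", at word 2.
(The other dependency links word 10 to a gap after word 14.)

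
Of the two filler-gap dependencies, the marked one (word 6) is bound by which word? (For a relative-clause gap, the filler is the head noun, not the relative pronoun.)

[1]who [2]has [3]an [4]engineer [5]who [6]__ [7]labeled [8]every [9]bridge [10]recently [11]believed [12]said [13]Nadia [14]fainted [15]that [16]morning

The marked gap is inside the relative clause, the subject of "labeled".
Its filler is the head noun "engineer" (via "who"), at word 4.
(The other dependency links word 1 to a gap after word 11.)

4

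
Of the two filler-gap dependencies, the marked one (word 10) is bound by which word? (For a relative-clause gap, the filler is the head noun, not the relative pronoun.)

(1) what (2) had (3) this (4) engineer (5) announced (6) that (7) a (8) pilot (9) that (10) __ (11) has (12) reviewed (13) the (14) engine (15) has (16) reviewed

The marked gap is inside the relative clause, the subject of "reviewed".
Its filler is the head noun "pilot" (via "that"), at word 8.
(The other dependency links word 1 to a gap after word 16.)

8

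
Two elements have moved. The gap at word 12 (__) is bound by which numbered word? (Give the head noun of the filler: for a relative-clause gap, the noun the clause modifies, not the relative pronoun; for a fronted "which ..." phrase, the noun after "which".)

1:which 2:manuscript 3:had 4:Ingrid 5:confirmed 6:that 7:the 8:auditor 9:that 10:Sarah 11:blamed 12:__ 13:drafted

The marked gap is inside the relative clause, the direct object of "blamed".
Its filler is the head noun "auditor" (via "that"), at word 8.
(The other dependency links word 2 to a gap after word 13.)

8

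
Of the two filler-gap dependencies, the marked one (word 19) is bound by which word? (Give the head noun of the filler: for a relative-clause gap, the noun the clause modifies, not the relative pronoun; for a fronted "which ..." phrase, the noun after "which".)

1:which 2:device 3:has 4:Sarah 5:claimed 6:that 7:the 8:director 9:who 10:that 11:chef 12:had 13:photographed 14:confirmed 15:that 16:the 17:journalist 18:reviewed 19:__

2

The marked gap is the direct object of "reviewed".
Its filler is the fronted wh-phrase "which device", at word 2.
(The other dependency links word 8 to a gap after word 13.)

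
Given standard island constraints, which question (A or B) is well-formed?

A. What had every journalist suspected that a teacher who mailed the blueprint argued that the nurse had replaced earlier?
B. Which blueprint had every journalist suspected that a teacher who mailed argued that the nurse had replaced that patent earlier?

In B, the wh-phrase is extracted from inside a complex-NP island (relative clause) (introduced by "who"), which blocks movement.
In A, the extraction path crosses only that-complement boundaries, which are transparent.
So A is grammatical.

A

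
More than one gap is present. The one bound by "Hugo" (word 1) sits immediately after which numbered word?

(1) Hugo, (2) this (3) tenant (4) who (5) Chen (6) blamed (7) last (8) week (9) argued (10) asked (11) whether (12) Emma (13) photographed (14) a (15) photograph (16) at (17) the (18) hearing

9

The displaced element is "Hugo" (word 1).
It is linked across 1 clause boundary (Ø).
It functions as the subject of "asked", so the gap sits immediately after word 9 ("argued").
Base order: This tenant who Chen blamed last week argued that Hugo asked whether Emma photographed a photograph at the hearing.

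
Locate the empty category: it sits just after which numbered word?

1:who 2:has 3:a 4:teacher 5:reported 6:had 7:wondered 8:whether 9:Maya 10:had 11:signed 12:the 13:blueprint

The displaced element is "who" (word 1).
It is linked across 1 clause boundary (Ø).
It functions as the subject of "wondered", so the gap sits immediately after word 5 ("reported").
Base order: A teacher has reported that who had wondered whether Maya had signed the blueprint.

5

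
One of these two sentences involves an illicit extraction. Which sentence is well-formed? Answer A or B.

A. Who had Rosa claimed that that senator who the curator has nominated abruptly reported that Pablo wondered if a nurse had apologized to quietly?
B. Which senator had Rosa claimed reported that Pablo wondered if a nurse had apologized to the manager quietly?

In A, the wh-phrase is extracted from inside a wh-island (introduced by "if"), which blocks movement.
In B, the extraction path crosses only that-complement boundaries, which are transparent.
So B is grammatical.

B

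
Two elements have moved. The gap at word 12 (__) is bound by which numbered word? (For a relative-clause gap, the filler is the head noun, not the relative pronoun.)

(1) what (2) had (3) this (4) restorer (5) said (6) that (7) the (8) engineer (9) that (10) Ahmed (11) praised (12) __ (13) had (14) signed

8

The marked gap is inside the relative clause, the direct object of "praised".
Its filler is the head noun "engineer" (via "that"), at word 8.
(The other dependency links word 1 to a gap after word 14.)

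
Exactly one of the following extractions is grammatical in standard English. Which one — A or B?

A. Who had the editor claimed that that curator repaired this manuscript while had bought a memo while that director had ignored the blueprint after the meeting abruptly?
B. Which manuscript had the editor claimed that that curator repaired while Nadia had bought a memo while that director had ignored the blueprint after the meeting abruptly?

B

In A, the wh-phrase is extracted from inside an adjunct island (introduced by "while"), which blocks movement.
In B, the extraction path crosses only that-complement boundaries, which are transparent.
So B is grammatical.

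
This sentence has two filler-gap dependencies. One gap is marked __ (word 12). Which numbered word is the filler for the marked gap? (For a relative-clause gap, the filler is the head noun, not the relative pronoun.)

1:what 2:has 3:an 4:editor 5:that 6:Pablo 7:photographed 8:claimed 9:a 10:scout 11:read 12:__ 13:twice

The marked gap is the direct object of "read".
Its filler is the fronted wh-phrase "what", at word 1.
(The other dependency links word 4 to a gap after word 7.)

1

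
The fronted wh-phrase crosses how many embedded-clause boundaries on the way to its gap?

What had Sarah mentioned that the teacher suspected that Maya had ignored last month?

"what" is extracted from the object of "ignored".
Boundaries crossed, outermost first: [that], [that] — 2 in total.

2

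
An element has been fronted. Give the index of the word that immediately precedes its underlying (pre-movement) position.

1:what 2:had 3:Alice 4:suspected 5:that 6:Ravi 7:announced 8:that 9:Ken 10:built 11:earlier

10

The displaced element is "what" (word 1).
It is linked across 2 clause boundaries (that → that).
It functions as the direct object of "built", so the gap sits immediately after word 10 ("built").
Base order: Alice had suspected that Ravi announced that Ken built what earlier.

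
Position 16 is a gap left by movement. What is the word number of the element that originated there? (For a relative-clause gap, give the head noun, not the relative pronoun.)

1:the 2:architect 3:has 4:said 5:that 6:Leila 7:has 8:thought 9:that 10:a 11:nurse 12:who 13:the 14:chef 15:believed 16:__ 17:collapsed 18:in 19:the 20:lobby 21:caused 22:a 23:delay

11

The gap at 16 is the subject of "collapsed", inside a relative clause.
The relative pronoun is "who" (word 12); it is bound by the head noun immediately before it.
Its filler is the head noun "nurse", at word 11.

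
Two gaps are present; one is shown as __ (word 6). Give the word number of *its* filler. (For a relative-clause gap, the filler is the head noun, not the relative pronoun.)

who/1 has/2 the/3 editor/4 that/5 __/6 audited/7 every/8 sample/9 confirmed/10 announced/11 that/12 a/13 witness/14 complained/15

4

The marked gap is inside the relative clause, the subject of "audited".
Its filler is the head noun "editor" (via "that"), at word 4.
(The other dependency links word 1 to a gap after word 10.)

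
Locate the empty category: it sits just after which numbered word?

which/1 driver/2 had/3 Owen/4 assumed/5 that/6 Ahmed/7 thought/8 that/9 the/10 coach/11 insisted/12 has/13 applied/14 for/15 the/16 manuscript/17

The displaced element is "which driver" (word 2).
It is linked across 3 clause boundaries (that → that → Ø).
It functions as the subject of "applied", so the gap sits immediately after word 12 ("insisted").
Base order: Owen had assumed that Ahmed thought that the coach insisted that which driver has applied for the manuscript.

12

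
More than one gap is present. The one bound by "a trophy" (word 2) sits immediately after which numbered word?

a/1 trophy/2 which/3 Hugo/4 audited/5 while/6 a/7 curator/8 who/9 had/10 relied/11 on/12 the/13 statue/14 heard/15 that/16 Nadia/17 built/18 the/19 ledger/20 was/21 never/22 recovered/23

The displaced element is "a trophy" (word 2).
It functions as the direct object of "audited", so the gap sits immediately after word 5 ("audited").
Base order: Hugo audited a trophy while a curator who had relied on the statue heard that Nadia built the ledger.

5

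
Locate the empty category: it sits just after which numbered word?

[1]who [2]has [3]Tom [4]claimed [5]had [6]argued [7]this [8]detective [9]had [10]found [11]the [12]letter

4

The displaced element is "who" (word 1).
It is linked across 1 clause boundary (Ø).
It functions as the subject of "argued", so the gap sits immediately after word 4 ("claimed").
Base order: Tom has claimed that who had argued this detective had found the letter.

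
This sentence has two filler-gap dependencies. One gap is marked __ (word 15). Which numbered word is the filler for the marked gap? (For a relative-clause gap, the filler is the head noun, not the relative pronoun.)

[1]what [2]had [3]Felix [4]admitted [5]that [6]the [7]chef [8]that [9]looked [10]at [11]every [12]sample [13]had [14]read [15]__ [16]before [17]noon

1

The marked gap is the direct object of "read".
Its filler is the fronted wh-phrase "what", at word 1.
(The other dependency links word 7 to a gap after word 8.)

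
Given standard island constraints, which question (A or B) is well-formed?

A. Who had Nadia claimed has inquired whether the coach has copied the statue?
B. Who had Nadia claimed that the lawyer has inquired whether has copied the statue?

In B, the wh-phrase is extracted from inside a wh-island (introduced by "whether"), which blocks movement.
In A, the extraction path crosses only that-complement boundaries, which are transparent.
So A is grammatical.

A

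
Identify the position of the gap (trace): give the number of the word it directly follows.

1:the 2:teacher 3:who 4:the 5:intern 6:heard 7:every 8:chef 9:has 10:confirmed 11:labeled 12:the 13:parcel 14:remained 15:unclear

10

The displaced element is "the teacher" (word 2).
It is linked across 2 clause boundaries (Ø → Ø).
It functions as the subject of "labeled", so the gap sits immediately after word 10 ("confirmed").
Base order: The intern heard every chef has confirmed that the teacher labeled the parcel.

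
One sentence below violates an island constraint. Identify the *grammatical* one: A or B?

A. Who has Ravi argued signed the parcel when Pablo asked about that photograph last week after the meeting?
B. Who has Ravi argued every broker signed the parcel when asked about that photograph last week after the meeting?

A

In B, the wh-phrase is extracted from inside an adjunct island (introduced by "when"), which blocks movement.
In A, the extraction path crosses only that-complement boundaries, which are transparent.
So A is grammatical.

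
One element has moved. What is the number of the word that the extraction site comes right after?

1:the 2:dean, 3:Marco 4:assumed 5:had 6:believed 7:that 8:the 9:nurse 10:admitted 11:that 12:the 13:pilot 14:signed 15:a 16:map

4

The displaced element is "the dean" (word 2).
It is linked across 1 clause boundary (Ø).
It functions as the subject of "believed", so the gap sits immediately after word 4 ("assumed").
Base order: Marco assumed the dean had believed that the nurse admitted that the pilot signed a map.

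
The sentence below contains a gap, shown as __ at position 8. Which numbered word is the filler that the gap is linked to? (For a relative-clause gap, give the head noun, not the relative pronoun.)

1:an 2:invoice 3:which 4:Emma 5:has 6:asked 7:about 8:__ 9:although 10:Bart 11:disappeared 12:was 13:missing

The gap at 8 is the prepositional object of "asked", inside a relative clause.
The relative pronoun is "which" (word 3); it is bound by the head noun immediately before it.
Its filler is the head noun "invoice", at word 2.

2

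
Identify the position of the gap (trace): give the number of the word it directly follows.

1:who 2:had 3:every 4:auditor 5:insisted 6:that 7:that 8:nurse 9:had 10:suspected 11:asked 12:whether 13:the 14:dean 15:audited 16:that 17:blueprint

The displaced element is "who" (word 1).
It is linked across 2 clause boundaries (that → Ø).
It functions as the subject of "asked", so the gap sits immediately after word 10 ("suspected").
Base order: Every auditor had insisted that that nurse had suspected that who asked whether the dean audited that blueprint.

10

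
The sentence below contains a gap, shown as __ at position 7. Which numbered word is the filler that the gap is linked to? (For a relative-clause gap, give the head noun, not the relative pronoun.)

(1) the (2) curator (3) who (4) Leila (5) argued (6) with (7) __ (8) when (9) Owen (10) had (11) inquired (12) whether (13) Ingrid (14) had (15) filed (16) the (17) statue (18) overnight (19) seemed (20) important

2

The gap at 7 is the prepositional object of "argued", inside a relative clause.
The relative pronoun is "who" (word 3); it is bound by the head noun immediately before it.
Its filler is the head noun "curator", at word 2.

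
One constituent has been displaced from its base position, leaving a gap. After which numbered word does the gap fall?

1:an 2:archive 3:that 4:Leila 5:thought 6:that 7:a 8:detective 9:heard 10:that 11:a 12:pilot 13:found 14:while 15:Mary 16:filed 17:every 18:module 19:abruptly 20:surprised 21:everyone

13

The displaced element is "an archive" (word 2).
It is linked across 2 clause boundaries (that → that).
It functions as the direct object of "found", so the gap sits immediately after word 13 ("found").
Base order: Leila thought that a detective heard that a pilot found an archive while Mary filed every module abruptly.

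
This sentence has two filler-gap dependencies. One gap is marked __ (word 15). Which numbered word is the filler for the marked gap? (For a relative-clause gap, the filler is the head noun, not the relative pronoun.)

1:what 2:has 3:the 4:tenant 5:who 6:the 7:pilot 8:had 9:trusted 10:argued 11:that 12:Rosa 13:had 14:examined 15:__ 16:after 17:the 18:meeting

1

The marked gap is the direct object of "examined".
Its filler is the fronted wh-phrase "what", at word 1.
(The other dependency links word 4 to a gap after word 9.)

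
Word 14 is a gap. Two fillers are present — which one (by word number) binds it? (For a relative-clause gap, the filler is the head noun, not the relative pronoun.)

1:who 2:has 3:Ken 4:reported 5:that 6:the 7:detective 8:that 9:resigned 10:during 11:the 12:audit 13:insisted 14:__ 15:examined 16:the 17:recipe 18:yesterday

1

The marked gap is the subject of "examined".
Its filler is the fronted wh-phrase "who", at word 1.
(The other dependency links word 7 to a gap after word 8.)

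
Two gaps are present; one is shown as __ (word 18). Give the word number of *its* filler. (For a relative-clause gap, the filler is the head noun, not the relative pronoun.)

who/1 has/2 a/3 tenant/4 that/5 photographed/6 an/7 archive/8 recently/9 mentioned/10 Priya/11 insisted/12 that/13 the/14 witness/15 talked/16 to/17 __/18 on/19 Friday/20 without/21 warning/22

1

The marked gap is the object of the preposition "to" of "talked".
Its filler is the fronted wh-phrase "who", at word 1.
(The other dependency links word 4 to a gap after word 5.)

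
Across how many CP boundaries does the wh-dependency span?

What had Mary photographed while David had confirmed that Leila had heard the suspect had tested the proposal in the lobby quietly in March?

"what" originates inside the matrix clause — no clause boundary is crossed.

0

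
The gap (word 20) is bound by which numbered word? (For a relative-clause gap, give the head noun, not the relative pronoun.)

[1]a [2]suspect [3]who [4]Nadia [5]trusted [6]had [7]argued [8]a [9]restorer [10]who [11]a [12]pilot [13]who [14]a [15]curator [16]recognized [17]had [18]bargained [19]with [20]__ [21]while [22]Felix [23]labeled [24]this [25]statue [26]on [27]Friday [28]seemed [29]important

9

The gap at 20 is the prepositional object of "bargained", inside a relative clause.
The relative pronoun is "who" (word 10); it is bound by the head noun immediately before it.
Its filler is the head noun "restorer", at word 9.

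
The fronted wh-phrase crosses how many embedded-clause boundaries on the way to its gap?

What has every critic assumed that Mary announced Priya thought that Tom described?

3

"what" is extracted from the object of "described".
Boundaries crossed, outermost first: [that], [Ø], [that] — 3 in total.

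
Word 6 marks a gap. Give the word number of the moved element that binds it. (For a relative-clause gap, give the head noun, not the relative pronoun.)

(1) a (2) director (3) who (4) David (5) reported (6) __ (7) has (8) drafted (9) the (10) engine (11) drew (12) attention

2

The gap at 6 is the subject of "drafted", inside a relative clause.
The relative pronoun is "who" (word 3); it is bound by the head noun immediately before it.
Its filler is the head noun "director", at word 2.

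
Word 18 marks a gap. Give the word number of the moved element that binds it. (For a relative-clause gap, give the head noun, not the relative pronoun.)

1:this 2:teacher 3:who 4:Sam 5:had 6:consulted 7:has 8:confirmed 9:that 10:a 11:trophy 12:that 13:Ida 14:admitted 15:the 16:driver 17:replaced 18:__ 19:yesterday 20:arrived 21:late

11

The gap at 18 is the object of "replaced", inside a relative clause.
The relative pronoun is "that" (word 12); it is bound by the head noun immediately before it.
Its filler is the head noun "trophy", at word 11.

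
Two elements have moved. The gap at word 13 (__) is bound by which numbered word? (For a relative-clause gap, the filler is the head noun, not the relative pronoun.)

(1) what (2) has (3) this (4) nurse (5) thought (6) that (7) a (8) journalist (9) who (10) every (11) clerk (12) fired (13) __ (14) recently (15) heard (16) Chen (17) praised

8

The marked gap is inside the relative clause, the direct object of "fired".
Its filler is the head noun "journalist" (via "who"), at word 8.
(The other dependency links word 1 to a gap after word 17.)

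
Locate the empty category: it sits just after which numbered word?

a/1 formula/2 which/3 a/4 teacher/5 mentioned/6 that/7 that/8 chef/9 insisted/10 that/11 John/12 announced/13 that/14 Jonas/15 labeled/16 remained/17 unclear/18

16

The displaced element is "a formula" (word 2).
It is linked across 3 clause boundaries (that → that → that).
It functions as the direct object of "labeled", so the gap sits immediately after word 16 ("labeled").
Base order: A teacher mentioned that that chef insisted that John announced that Jonas labeled a formula.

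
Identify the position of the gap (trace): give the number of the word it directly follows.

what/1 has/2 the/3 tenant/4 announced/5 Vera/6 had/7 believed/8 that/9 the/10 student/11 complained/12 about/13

The displaced element is "what" (word 1).
It is linked across 2 clause boundaries (Ø → that).
It functions as the object of the preposition "about" of "complained", so the gap sits immediately after word 13 ("about").
Base order: The tenant has announced Vera had believed that the student complained about what.

13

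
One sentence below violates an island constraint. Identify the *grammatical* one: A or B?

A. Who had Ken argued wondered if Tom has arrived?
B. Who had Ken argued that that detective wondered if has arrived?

A

In B, the wh-phrase is extracted from inside a wh-island (introduced by "if"), which blocks movement.
In A, the extraction path crosses only that-complement boundaries, which are transparent.
So A is grammatical.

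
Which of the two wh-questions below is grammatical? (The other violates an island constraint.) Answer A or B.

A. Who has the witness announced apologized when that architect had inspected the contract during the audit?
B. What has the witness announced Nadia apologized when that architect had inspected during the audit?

A

In B, the wh-phrase is extracted from inside an adjunct island (introduced by "when"), which blocks movement.
In A, the extraction path crosses only that-complement boundaries, which are transparent.
So A is grammatical.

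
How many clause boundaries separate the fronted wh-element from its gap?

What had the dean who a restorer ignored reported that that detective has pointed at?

"what" is extracted from the PP object of "pointed".
Boundaries crossed, outermost first: [that] — 1 in total.

1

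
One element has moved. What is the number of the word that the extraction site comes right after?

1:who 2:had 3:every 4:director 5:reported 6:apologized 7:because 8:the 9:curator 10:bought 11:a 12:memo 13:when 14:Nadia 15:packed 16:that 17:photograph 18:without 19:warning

The displaced element is "who" (word 1).
It is linked across 1 clause boundary (Ø).
It functions as the subject of "apologized", so the gap sits immediately after word 5 ("reported").
Base order: Every director had reported that who apologized because the curator bought a memo when Nadia packed that photograph without warning.

5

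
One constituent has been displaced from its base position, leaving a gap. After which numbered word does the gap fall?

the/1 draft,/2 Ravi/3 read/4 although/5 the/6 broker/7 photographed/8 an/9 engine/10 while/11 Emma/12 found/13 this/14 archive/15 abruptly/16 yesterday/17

The displaced element is "the draft" (word 2).
It functions as the direct object of "read", so the gap sits immediately after word 4 ("read").
Base order: Ravi read the draft although the broker photographed an engine while Emma found this archive abruptly yesterday.

4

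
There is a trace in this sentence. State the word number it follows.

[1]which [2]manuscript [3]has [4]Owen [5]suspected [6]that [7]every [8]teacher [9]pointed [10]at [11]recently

10

The displaced element is "which manuscript" (word 2).
It is linked across 1 clause boundary (that).
It functions as the object of the preposition "at" of "pointed", so the gap sits immediately after word 10 ("at").
Base order: Owen has suspected that every teacher pointed at which manuscript recently.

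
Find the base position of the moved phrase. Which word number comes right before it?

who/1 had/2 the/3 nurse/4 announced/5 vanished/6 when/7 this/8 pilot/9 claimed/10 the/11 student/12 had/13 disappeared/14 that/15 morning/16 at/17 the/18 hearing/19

The displaced element is "who" (word 1).
It is linked across 1 clause boundary (Ø).
It functions as the subject of "vanished", so the gap sits immediately after word 5 ("announced").
Base order: The nurse had announced who vanished when this pilot claimed the student had disappeared that morning at the hearing.

5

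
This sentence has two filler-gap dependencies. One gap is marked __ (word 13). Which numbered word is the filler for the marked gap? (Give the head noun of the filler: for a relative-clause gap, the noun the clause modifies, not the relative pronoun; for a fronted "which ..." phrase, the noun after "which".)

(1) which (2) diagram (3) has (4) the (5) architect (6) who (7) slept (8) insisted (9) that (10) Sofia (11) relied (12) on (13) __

2

The marked gap is the object of the preposition "on" of "relied".
Its filler is the fronted wh-phrase "which diagram", at word 2.
(The other dependency links word 5 to a gap after word 6.)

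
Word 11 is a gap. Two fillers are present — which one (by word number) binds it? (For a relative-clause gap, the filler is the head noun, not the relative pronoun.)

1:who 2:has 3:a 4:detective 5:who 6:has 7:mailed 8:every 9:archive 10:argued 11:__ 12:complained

1

The marked gap is the subject of "complained".
Its filler is the fronted wh-phrase "who", at word 1.
(The other dependency links word 4 to a gap after word 5.)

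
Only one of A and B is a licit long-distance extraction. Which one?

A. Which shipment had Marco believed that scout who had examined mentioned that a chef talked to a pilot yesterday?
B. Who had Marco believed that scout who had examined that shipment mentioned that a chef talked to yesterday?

B

In A, the wh-phrase is extracted from inside a complex-NP island (relative clause) (introduced by "who"), which blocks movement.
In B, the extraction path crosses only that-complement boundaries, which are transparent.
So B is grammatical.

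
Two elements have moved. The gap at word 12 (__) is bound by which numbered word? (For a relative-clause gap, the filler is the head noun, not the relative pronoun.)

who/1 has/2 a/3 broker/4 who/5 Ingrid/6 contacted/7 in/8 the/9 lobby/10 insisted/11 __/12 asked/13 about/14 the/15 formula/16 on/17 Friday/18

1

The marked gap is the subject of "asked".
Its filler is the fronted wh-phrase "who", at word 1.
(The other dependency links word 4 to a gap after word 7.)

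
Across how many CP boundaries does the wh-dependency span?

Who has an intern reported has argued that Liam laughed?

"who" is extracted from the subject of "argued".
Boundaries crossed, outermost first: [Ø] — 1 in total.

1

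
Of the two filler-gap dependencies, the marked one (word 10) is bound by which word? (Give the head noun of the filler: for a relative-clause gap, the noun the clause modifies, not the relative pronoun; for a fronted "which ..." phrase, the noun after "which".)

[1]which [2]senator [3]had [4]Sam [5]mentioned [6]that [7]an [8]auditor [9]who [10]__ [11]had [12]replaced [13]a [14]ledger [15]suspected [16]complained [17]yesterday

The marked gap is inside the relative clause, the subject of "replaced".
Its filler is the head noun "auditor" (via "who"), at word 8.
(The other dependency links word 2 to a gap after word 15.)

8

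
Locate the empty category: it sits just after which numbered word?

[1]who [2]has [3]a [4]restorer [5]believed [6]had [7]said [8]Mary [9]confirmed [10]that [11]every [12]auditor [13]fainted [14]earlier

5

The displaced element is "who" (word 1).
It is linked across 1 clause boundary (Ø).
It functions as the subject of "said", so the gap sits immediately after word 5 ("believed").
Base order: A restorer has believed who had said Mary confirmed that every auditor fainted earlier.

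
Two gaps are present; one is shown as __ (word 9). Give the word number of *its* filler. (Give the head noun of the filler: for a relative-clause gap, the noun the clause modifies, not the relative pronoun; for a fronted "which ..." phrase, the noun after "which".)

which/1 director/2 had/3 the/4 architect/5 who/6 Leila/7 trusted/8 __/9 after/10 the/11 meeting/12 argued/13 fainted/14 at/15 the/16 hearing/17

5

The marked gap is inside the relative clause, the direct object of "trusted".
Its filler is the head noun "architect" (via "who"), at word 5.
(The other dependency links word 2 to a gap after word 13.)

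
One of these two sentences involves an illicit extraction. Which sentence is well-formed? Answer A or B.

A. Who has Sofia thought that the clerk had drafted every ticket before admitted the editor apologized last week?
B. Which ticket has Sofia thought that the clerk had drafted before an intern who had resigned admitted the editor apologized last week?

In A, the wh-phrase is extracted from inside an adjunct island (introduced by "before"), which blocks movement.
In B, the extraction path crosses only that-complement boundaries, which are transparent.
So B is grammatical.

B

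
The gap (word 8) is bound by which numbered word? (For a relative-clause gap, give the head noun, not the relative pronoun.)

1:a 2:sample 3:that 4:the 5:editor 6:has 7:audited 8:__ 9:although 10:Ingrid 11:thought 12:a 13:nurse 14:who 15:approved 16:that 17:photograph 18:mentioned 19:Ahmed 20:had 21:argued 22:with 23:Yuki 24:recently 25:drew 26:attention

The gap at 8 is the object of "audited", inside a relative clause.
The relative pronoun is "that" (word 3); it is bound by the head noun immediately before it.
Its filler is the head noun "sample", at word 2.

2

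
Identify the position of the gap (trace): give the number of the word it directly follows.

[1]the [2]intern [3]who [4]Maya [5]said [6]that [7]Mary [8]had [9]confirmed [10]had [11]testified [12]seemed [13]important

The displaced element is "the intern" (word 2).
It is linked across 2 clause boundaries (that → Ø).
It functions as the subject of "testified", so the gap sits immediately after word 9 ("confirmed").
Base order: Maya said that Mary had confirmed that the intern had testified.

9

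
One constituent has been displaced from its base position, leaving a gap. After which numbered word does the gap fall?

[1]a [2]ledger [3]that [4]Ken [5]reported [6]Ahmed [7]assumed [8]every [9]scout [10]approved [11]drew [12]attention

10

The displaced element is "a ledger" (word 2).
It is linked across 2 clause boundaries (Ø → Ø).
It functions as the direct object of "approved", so the gap sits immediately after word 10 ("approved").
Base order: Ken reported Ahmed assumed every scout approved a ledger.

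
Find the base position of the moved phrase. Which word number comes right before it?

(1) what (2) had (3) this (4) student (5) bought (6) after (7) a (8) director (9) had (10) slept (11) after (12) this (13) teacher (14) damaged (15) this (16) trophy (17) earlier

5

The displaced element is "what" (word 1).
It functions as the direct object of "bought", so the gap sits immediately after word 5 ("bought").
Base order: This student had bought what after a director had slept after this teacher damaged this trophy earlier.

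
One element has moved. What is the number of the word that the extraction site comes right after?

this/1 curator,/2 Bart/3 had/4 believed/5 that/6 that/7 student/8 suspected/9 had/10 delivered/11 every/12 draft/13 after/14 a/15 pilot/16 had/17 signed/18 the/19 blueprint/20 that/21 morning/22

The displaced element is "this curator" (word 2).
It is linked across 2 clause boundaries (that → Ø).
It functions as the subject of "delivered", so the gap sits immediately after word 9 ("suspected").
Base order: Bart had believed that that student suspected that this curator had delivered every draft after a pilot had signed the blueprint that morning.

9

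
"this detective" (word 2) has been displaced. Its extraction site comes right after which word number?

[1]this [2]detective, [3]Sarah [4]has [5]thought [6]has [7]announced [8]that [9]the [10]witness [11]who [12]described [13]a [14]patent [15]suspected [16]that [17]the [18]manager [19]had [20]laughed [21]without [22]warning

5

The displaced element is "this detective" (word 2).
It is linked across 1 clause boundary (Ø).
It functions as the subject of "announced", so the gap sits immediately after word 5 ("thought").
Base order: Sarah has thought that this detective has announced that the witness who described a patent suspected that the manager had laughed without warning.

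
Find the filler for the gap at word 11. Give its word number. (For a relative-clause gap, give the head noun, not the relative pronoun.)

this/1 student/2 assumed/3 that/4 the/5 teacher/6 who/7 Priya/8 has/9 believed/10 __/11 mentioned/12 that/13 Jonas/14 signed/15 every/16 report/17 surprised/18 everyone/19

The gap at 11 is the subject of "mentioned", inside a relative clause.
The relative pronoun is "who" (word 7); it is bound by the head noun immediately before it.
Its filler is the head noun "teacher", at word 6.

6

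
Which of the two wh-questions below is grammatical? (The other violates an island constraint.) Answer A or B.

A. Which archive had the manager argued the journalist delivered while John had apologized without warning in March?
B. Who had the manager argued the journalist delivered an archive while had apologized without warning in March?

A

In B, the wh-phrase is extracted from inside an adjunct island (introduced by "while"), which blocks movement.
In A, the extraction path crosses only that-complement boundaries, which are transparent.
So A is grammatical.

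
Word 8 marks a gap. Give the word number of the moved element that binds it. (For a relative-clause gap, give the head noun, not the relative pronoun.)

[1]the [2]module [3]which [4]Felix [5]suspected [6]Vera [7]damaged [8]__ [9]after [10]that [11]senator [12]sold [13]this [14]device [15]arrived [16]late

The gap at 8 is the object of "damaged", inside a relative clause.
The relative pronoun is "which" (word 3); it is bound by the head noun immediately before it.
Its filler is the head noun "module", at word 2.

2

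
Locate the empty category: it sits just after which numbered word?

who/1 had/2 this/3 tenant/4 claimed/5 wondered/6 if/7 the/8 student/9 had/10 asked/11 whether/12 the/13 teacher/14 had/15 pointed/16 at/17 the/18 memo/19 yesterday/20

The displaced element is "who" (word 1).
It is linked across 1 clause boundary (Ø).
It functions as the subject of "wondered", so the gap sits immediately after word 5 ("claimed").
Base order: This tenant had claimed that who wondered if the student had asked whether the teacher had pointed at the memo yesterday.

5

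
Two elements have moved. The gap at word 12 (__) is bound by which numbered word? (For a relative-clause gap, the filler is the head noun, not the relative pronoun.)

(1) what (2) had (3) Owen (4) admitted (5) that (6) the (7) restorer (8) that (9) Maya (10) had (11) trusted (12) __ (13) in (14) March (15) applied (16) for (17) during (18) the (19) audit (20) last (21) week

7

The marked gap is inside the relative clause, the direct object of "trusted".
Its filler is the head noun "restorer" (via "that"), at word 7.
(The other dependency links word 1 to a gap after word 16.)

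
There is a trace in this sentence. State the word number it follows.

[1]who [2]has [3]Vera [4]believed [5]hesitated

4

The displaced element is "who" (word 1).
It is linked across 1 clause boundary (Ø).
It functions as the subject of "hesitated", so the gap sits immediately after word 4 ("believed").
Base order: Vera has believed that who hesitated.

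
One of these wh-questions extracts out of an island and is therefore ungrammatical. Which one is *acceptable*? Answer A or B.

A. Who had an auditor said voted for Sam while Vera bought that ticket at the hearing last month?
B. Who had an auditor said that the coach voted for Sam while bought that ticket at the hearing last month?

A

In B, the wh-phrase is extracted from inside an adjunct island (introduced by "while"), which blocks movement.
In A, the extraction path crosses only that-complement boundaries, which are transparent.
So A is grammatical.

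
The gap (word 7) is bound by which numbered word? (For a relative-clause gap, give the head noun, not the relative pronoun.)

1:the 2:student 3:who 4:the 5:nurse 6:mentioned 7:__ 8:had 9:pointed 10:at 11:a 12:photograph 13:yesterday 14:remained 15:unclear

The gap at 7 is the subject of "pointed", inside a relative clause.
The relative pronoun is "who" (word 3); it is bound by the head noun immediately before it.
Its filler is the head noun "student", at word 2.

2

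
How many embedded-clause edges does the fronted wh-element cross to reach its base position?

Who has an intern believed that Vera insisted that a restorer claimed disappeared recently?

3

"who" is extracted from the subject of "disappeared".
Boundaries crossed, outermost first: [that], [that], [Ø] — 3 in total.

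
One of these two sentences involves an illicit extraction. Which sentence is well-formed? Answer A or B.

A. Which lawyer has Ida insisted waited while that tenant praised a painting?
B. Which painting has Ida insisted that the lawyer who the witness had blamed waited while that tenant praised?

A

In B, the wh-phrase is extracted from inside an adjunct island (introduced by "while"), which blocks movement.
In A, the extraction path crosses only that-complement boundaries, which are transparent.
So A is grammatical.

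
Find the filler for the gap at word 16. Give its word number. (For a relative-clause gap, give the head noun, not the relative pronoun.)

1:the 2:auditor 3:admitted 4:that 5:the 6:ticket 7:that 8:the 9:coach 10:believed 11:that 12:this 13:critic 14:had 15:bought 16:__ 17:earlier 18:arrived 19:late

The gap at 16 is the object of "bought", inside a relative clause.
The relative pronoun is "that" (word 7); it is bound by the head noun immediately before it.
Its filler is the head noun "ticket", at word 6.

6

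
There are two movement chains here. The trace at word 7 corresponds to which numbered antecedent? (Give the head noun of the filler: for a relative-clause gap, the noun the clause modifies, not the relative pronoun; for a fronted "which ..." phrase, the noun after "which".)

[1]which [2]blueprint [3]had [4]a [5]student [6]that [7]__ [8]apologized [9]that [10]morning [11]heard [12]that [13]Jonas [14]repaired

The marked gap is inside the relative clause, the subject of "apologized".
Its filler is the head noun "student" (via "that"), at word 5.
(The other dependency links word 2 to a gap after word 14.)

5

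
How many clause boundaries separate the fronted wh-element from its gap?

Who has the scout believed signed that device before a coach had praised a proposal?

1

"who" is extracted from the subject of "signed".
Boundaries crossed, outermost first: [Ø] — 1 in total.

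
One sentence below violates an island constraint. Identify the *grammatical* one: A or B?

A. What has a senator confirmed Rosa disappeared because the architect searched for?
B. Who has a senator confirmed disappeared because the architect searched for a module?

B

In A, the wh-phrase is extracted from inside an adjunct island (introduced by "because"), which blocks movement.
In B, the extraction path crosses only that-complement boundaries, which are transparent.
So B is grammatical.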